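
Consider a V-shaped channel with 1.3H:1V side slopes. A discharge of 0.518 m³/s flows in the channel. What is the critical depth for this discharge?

y_c = 0.504 m

At critical depth, Q² T / (g A³) = 1, i.e. A³/T = Q²/g = 0.518²/9.81 = 0.02735.
Trying y = 0.371 m: A³/T = 0.005939 — low.
Trying y = 0.606 m: A³/T = 0.06906 — high.
Trying y = 0.504 m: A³/T = 0.02748 — matches.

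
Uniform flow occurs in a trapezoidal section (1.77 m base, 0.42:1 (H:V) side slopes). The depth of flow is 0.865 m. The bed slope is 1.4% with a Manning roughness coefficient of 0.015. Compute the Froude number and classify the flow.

supercritical

With bottom width b = 1.77 m and side slope z = 0.42: A = (b + zy)y = (1.77 + 0.42×0.865)×0.865 = 1.845 m²; P = b + 2y√(1+z²) = 1.77 + 2×0.865×1.085 = 3.646 m.
Hydraulic radius R = A/P = 1.845/3.646 = 0.5061 m.
V = (1/n) R^(2/3) √S = (1/0.015) × 0.5061^(2/3) × √0.014 = 5.009 m/s. Hydraulic depth D_h = A/T = 1.845/2.497 = 0.7391 m.
Froude number Fr = V/√(g·D_h) = 5.009/√(9.81×0.7391) = 1.86, which is greater than 1, so the flow is supercritical.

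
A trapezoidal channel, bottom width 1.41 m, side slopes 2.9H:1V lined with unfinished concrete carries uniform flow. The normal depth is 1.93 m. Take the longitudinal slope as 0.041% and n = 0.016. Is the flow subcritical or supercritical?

With bottom width b = 1.41 m and side slope z = 2.9: A = (b + zy)y = (1.41 + 2.9×1.93)×1.93 = 13.52 m²; P = b + 2y√(1+z²) = 1.41 + 2×1.93×3.068 = 13.25 m.
Hydraulic radius R = A/P = 13.52/13.25 = 1.021 m.
V = (1/n) R^(2/3) √S = (1/0.016) × 1.021^(2/3) × √0.00041 = 1.283 m/s. Hydraulic depth D_h = A/T = 13.52/12.6 = 1.073 m.
Froude number Fr = V/√(g·D_h) = 1.283/√(9.81×1.073) = 0.395, which is less than 1, so the flow is subcritical.

subcritical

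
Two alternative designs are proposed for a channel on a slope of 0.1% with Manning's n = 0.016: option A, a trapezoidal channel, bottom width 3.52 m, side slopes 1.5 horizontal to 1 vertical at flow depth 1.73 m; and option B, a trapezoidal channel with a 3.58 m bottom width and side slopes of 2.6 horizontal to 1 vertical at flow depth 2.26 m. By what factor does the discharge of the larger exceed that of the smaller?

Channel A: With bottom width b = 3.52 m and side slope z = 1.5: A = (b + zy)y = (3.52 + 1.5×1.73)×1.73 = 10.58 m²; P = b + 2y√(1+z²) = 3.52 + 2×1.73×1.803 = 9.758 m. Hydraulic radius R = A/P = 10.58/9.758 = 1.084 m. Q_A = (1/0.016)·10.58·1.084^(2/3)·√0.001 = 22.07 m³/s.
Channel B: With bottom width b = 3.58 m and side slope z = 2.6: A = (b + zy)y = (3.58 + 2.6×2.26)×2.26 = 21.37 m²; P = b + 2y√(1+z²) = 3.58 + 2×2.26×2.786 = 16.17 m. Hydraulic radius R = A/P = 21.37/16.17 = 1.322 m. Q_B = (1/0.016)·21.37·1.322^(2/3)·√0.001 = 50.86 m³/s.
The larger discharge is 50.86 m³/s and the smaller is 22.07 m³/s; the ratio is 2.31.

2.31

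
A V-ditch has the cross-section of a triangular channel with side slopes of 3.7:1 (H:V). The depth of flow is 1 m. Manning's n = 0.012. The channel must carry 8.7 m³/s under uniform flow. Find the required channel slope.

For a triangular section with side slope z = 3.7: A = zy² = 3.7×1² = 3.7 m²; P = 2y√(1+z²) = 2×1×3.833 = 7.666 m.
Hydraulic radius R = A/P = 3.7/7.666 = 0.4827 m.
From Manning's equation, S = [nQ / (1 A R^(2/3))]² = [0.012 × 8.7 / (1 × 3.7 × 0.4827^(2/3))]² = 0.0021.

S = 0.0021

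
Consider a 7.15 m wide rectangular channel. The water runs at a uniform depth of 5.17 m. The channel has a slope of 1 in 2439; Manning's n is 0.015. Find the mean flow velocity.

Flow area A = b·y = 7.15 × 5.17 = 36.97 m². Wetted perimeter P = b + 2y = 7.15 + 2×5.17 = 17.49 m.
Hydraulic radius R = A/P = 36.97/17.49 = 2.114 m.
From Manning's equation, V = (1/n) R^(2/3) S^(1/2) = (1/0.015) × 2.114^(2/3) × 0.00041^(1/2) = 2.22 m/s.

V = 2.22 m/s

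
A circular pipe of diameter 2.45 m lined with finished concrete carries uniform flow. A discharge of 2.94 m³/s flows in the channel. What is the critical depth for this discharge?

At critical depth, Q² T / (g A³) = 1, i.e. A³/T = Q²/g = 2.94²/9.81 = 0.8811.
At y = 0.617 m: A³/T = 0.3797 — too small.
At y = 0.835 m: A³/T = 1.228 — too large.
At y = 0.766 m: A³/T = 0.8796 — ≈ 0.8811.

y_c = 0.766 m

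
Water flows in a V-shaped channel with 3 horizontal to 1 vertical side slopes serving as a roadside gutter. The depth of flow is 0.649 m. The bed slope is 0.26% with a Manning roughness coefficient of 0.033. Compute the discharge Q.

Q = 0.89 m³/s

For a triangular section with side slope z = 3: A = zy² = 3×0.649² = 1.264 m²; P = 2y√(1+z²) = 2×0.649×3.162 = 4.105 m.
Hydraulic radius R = A/P = 1.264/4.105 = 0.3078 m.
Manning's equation: Q = (1/n) A R^(2/3) S^(1/2) = (1/0.033) × 1.264 × 0.3078^(2/3) × 0.0026^(1/2) = 0.89 m³/s.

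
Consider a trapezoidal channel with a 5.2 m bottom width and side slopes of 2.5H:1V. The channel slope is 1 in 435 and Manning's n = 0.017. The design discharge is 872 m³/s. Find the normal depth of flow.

Manning's equation rearranged: A R^(2/3) = nQ / (1·√S) = 0.017 × 872 / (√0.002299) = 309.2.
At y = 7.39 m: A R^(2/3) = 432.6 — too large.
At y = 6.41 m: A R^(2/3) = 309.2 — close enough.

y_n = 6.41 m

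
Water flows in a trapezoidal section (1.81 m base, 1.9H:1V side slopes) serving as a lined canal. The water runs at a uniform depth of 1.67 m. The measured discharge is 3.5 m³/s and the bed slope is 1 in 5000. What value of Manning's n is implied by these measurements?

n = 0.032

With bottom width b = 1.81 m and side slope z = 1.9: A = (b + zy)y = (1.81 + 1.9×1.67)×1.67 = 8.322 m²; P = b + 2y√(1+z²) = 1.81 + 2×1.67×2.147 = 8.981 m.
Hydraulic radius R = A/P = 8.322/8.981 = 0.9266 m.
Rearranging Manning's equation: n = (1/Q) A R^(2/3) S^(1/2) = (1/3.5) × 8.322 × 0.9266^(2/3) × √0.0002 = 0.032.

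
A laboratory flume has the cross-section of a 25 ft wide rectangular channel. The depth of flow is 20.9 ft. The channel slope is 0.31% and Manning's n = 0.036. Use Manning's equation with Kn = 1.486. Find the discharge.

Flow area A = b·y = 25 × 20.9 = 522.5 ft². Wetted perimeter P = b + 2y = 25 + 2×20.9 = 66.8 ft.
Hydraulic radius R = A/P = 522.5/66.8 = 7.822 ft.
Manning's equation: Q = (1.486/n) A R^(2/3) S^(1/2) = (1.486/0.036) × 522.5 × 7.822^(2/3) × 0.0031^(1/2) = 4730 ft³/s.

Q = 4730 ft³/s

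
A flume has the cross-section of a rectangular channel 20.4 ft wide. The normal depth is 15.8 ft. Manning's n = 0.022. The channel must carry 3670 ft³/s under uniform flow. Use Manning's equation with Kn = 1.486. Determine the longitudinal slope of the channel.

Flow area A = b·y = 20.4 × 15.8 = 322.3 ft². Wetted perimeter P = b + 2y = 20.4 + 2×15.8 = 52 ft.
Hydraulic radius R = A/P = 322.3/52 = 6.198 ft.
From Manning's equation, S = [nQ / (1.486 A R^(2/3))]² = [0.022 × 3670 / (1.486 × 322.3 × 6.198^(2/3))]² = 0.0025.

S = 0.0025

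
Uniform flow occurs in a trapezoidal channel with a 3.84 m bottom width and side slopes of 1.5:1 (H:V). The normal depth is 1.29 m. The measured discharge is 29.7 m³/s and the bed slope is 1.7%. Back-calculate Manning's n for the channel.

With bottom width b = 3.84 m and side slope z = 1.5: A = (b + zy)y = (3.84 + 1.5×1.29)×1.29 = 7.45 m²; P = b + 2y√(1+z²) = 3.84 + 2×1.29×1.803 = 8.491 m.
Hydraulic radius R = A/P = 7.45/8.491 = 0.8774 m.
Rearranging Manning's equation: n = (1/Q) A R^(2/3) S^(1/2) = (1/29.7) × 7.45 × 0.8774^(2/3) × √0.017 = 0.03.

n = 0.03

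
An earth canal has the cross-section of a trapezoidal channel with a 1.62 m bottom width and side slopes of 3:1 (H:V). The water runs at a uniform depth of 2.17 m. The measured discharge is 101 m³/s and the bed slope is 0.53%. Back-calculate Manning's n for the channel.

With bottom width b = 1.62 m and side slope z = 3: A = (b + zy)y = (1.62 + 3×2.17)×2.17 = 17.64 m²; P = b + 2y√(1+z²) = 1.62 + 2×2.17×3.162 = 15.34 m.
Hydraulic radius R = A/P = 17.64/15.34 = 1.15 m.
Rearranging Manning's equation: n = (1/Q) A R^(2/3) S^(1/2) = (1/101) × 17.64 × 1.15^(2/3) × √0.0053 = 0.014.

n = 0.014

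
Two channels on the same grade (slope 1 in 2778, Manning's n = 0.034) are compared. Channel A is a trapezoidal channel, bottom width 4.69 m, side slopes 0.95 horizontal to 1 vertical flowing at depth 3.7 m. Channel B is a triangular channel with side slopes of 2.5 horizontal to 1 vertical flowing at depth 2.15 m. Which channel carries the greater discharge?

Channel A: With bottom width b = 4.69 m and side slope z = 0.95: A = (b + zy)y = (4.69 + 0.95×3.7)×3.7 = 30.36 m²; P = b + 2y√(1+z²) = 4.69 + 2×3.7×1.379 = 14.9 m. Hydraulic radius R = A/P = 30.36/14.9 = 2.038 m. Q_A = (1/0.034)·30.36·2.038^(2/3)·√0.00036 = 27.23 m³/s.
Channel B: For a triangular section with side slope z = 2.5: A = zy² = 2.5×2.15² = 11.56 m²; P = 2y√(1+z²) = 2×2.15×2.693 = 11.58 m. Hydraulic radius R = A/P = 11.56/11.58 = 0.9981 m. Q_B = (1/0.034)·11.56·0.9981^(2/3)·√0.00036 = 6.441 m³/s.
Q_A = 27.23 m³/s vs Q_B = 6.441 m³/s, so channel A carries more.

channel A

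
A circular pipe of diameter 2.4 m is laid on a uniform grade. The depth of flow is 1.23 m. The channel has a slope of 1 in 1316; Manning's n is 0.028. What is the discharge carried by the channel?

For a circular section of diameter D = 2.4 m at depth y = 1.23 m, the central angle is θ = 2 arccos(1 − 2y/D) = 3.192 rad. Then A = (D²/8)(θ − sin θ) = 2.334 m² and P = Dθ/2 = 3.83 m.
Hydraulic radius R = A/P = 2.334/3.83 = 0.6094 m.
Manning's equation: Q = (1/n) A R^(2/3) S^(1/2) = (1/0.028) × 2.334 × 0.6094^(2/3) × 0.0007599^(1/2) = 1.65 m³/s.

Q = 1.65 m³/s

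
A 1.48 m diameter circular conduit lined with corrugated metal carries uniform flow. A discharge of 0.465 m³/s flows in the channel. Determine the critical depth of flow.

y_c = 0.343 m

At critical depth, Q² T / (g A³) = 1, i.e. A³/T = Q²/g = 0.465²/9.81 = 0.02204.
Try y = 0.296 m: A³/T = 0.01241 — short.
Try y = 0.383 m: A³/T = 0.03396 — over.
Try y = 0.343 m: A³/T = 0.02209 — ≈ 0.02204.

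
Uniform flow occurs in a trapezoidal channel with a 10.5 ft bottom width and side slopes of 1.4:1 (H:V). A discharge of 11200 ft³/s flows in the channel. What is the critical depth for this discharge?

y_c = 17.5 ft

At critical depth, Q² T / (g A³) = 1, i.e. A³/T = Q²/g = 11200²/32.2 = 3896000.
Trying y = 19.7 ft: A³/T = 6430000 — high.
Trying y = 13.4 ft: A³/T = 1255000 — low.
Trying y = 17.5 ft: A³/T = 3862000 — matches.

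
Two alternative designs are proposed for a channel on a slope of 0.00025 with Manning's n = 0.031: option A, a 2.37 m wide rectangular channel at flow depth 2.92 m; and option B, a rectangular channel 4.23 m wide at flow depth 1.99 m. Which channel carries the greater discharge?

channel B

Channel A: Flow area A = b·y = 2.37 × 2.92 = 6.92 m². Wetted perimeter P = b + 2y = 2.37 + 2×2.92 = 8.21 m. Hydraulic radius R = A/P = 6.92/8.21 = 0.8429 m. Q_A = (1/0.031)·6.92·0.8429^(2/3)·√0.00025 = 3.15 m³/s.
Channel B: Flow area A = b·y = 4.23 × 1.99 = 8.418 m². Wetted perimeter P = b + 2y = 4.23 + 2×1.99 = 8.21 m. Hydraulic radius R = A/P = 8.418/8.21 = 1.025 m. Q_B = (1/0.031)·8.418·1.025^(2/3)·√0.00025 = 4.366 m³/s.
Q_A = 3.15 m³/s vs Q_B = 4.366 m³/s, so channel B carries more.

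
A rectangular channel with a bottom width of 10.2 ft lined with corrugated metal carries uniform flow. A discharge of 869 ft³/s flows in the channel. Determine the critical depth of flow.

For a rectangular channel, critical depth y_c = (q²/g)^(1/3) where q = Q/b = 869/10.2 = 85.2 ft²/s.
So y_c = (85.2²/32.2)^(1/3) = 6.09 ft.

y_c = 6.09 ft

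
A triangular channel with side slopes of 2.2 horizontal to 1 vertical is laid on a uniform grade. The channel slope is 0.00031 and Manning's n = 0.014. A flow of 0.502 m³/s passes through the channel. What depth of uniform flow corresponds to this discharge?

y_n = 0.642 m

Manning's equation rearranged: A R^(2/3) = nQ / (1·√S) = 0.014 × 0.502 / (√0.00031) = 0.3992.
Trying y = 0.564 m: A R^(2/3) = 0.2827 — short.
Trying y = 0.642 m: A R^(2/3) = 0.3993 — close enough.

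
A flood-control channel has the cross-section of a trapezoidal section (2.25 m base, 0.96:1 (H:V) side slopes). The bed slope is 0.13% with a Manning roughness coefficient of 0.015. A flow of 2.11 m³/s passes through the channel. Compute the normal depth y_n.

y_n = 0.566 m

Manning's equation rearranged: A R^(2/3) = nQ / (1·√S) = 0.015 × 2.11 / (√0.0013) = 0.8778.
At y = 0.477 m: A R^(2/3) = 0.6556 — short.
At y = 0.722 m: A R^(2/3) = 1.338 — over.
At y = 0.566 m: A R^(2/3) = 0.8782 — matches.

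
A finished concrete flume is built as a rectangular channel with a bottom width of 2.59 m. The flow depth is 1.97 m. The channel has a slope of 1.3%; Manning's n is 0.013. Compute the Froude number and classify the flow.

Flow area A = b·y = 2.59 × 1.97 = 5.102 m². Wetted perimeter P = b + 2y = 2.59 + 2×1.97 = 6.53 m.
Hydraulic radius R = A/P = 5.102/6.53 = 0.7814 m.
V = (1/n) R^(2/3) √S = (1/0.013) × 0.7814^(2/3) × √0.013 = 7.44 m/s. Hydraulic depth D_h = A/T = 5.102/2.59 = 1.97 m.
Froude number Fr = V/√(g·D_h) = 7.44/√(9.81×1.97) = 1.69, which is greater than 1, so the flow is supercritical.

supercritical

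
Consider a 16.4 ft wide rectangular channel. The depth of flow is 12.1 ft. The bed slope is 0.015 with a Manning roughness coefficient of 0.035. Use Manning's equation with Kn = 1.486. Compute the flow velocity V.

Flow area A = b·y = 16.4 × 12.1 = 198.4 ft². Wetted perimeter P = b + 2y = 16.4 + 2×12.1 = 40.6 ft.
Hydraulic radius R = A/P = 198.4/40.6 = 4.888 ft.
From Manning's equation, V = (1.486/n) R^(2/3) S^(1/2) = (1.486/0.035) × 4.888^(2/3) × 0.015^(1/2) = 15 ft/s.

V = 15 ft/s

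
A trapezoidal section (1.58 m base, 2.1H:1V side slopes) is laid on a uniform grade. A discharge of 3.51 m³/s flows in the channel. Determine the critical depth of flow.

At critical depth, Q² T / (g A³) = 1, i.e. A³/T = Q²/g = 3.51²/9.81 = 1.256.
Trying y = 0.489 m: A³/T = 0.5701 — low.
Trying y = 0.674 m: A³/T = 1.866 — high.
Trying y = 0.606 m: A³/T = 1.252 — close enough.

y_c = 0.606 m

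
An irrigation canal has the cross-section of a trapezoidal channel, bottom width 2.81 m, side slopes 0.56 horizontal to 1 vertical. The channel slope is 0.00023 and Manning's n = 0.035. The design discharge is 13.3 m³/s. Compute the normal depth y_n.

Manning's equation rearranged: A R^(2/3) = nQ / (1·√S) = 0.035 × 13.3 / (√0.00023) = 30.69.
Trying y = 5.01 m: A R^(2/3) = 44.19 — over.
Trying y = 4.15 m: A R^(2/3) = 30.69 — matches.

y_n = 4.15 m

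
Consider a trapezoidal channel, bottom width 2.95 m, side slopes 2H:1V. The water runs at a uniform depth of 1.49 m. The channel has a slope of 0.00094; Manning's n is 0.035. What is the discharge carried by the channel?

Q = 7.32 m³/s

With bottom width b = 2.95 m and side slope z = 2: A = (b + zy)y = (2.95 + 2×1.49)×1.49 = 8.836 m²; P = b + 2y√(1+z²) = 2.95 + 2×1.49×2.236 = 9.613 m.
Hydraulic radius R = A/P = 8.836/9.613 = 0.9191 m.
Manning's equation: Q = (1/n) A R^(2/3) S^(1/2) = (1/0.035) × 8.836 × 0.9191^(2/3) × 0.00094^(1/2) = 7.32 m³/s.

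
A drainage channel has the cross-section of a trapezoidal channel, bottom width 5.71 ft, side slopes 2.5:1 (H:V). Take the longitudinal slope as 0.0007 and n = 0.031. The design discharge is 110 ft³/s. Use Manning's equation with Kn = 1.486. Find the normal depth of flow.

Manning's equation rearranged: A R^(2/3) = nQ / (1.486·√S) = 0.031 × 110 / (1.486 × √0.0007) = 86.73.
Trying y = 2.96 ft: A R^(2/3) = 57.26 — short.
Trying y = 4.25 ft: A R^(2/3) = 125.4 — over.
Trying y = 3.59 ft: A R^(2/3) = 86.59 — matches.

y_n = 3.59 ft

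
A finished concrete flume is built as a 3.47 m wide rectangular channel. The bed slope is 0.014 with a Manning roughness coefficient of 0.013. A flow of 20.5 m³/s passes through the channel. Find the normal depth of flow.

Manning's equation rearranged: A R^(2/3) = nQ / (1·√S) = 0.013 × 20.5 / (√0.014) = 2.252.
Try y = 1.15 m: A R^(2/3) = 3.121 — over.
Try y = 0.775 m: A R^(2/3) = 1.774 — short.
Try y = 0.914 m: A R^(2/3) = 2.253 — close enough.

y_n = 0.914 m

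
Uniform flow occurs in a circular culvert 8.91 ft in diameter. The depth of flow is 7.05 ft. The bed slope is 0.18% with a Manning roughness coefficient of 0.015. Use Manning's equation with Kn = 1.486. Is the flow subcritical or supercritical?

subcritical

For a circular section of diameter D = 8.91 ft at depth y = 7.05 ft, the central angle is θ = 2 arccos(1 − 2y/D) = 4.385 rad. Then A = (D²/8)(θ − sin θ) = 52.91 ft² and P = Dθ/2 = 19.54 ft.
Hydraulic radius R = A/P = 52.91/19.54 = 2.709 ft.
V = (1.486/n) R^(2/3) √S = (1.486/0.015) × 2.709^(2/3) × √0.0018 = 8.167 ft/s. Hydraulic depth D_h = A/T = 52.91/7.242 = 7.306 ft.
Froude number Fr = V/√(g·D_h) = 8.167/√(32.2×7.306) = 0.532, which is less than 1, so the flow is subcritical.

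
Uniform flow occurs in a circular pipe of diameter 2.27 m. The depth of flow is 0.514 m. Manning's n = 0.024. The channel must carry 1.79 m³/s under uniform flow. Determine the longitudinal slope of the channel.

For a circular section of diameter D = 2.27 m at depth y = 0.514 m, the central angle is θ = 2 arccos(1 − 2y/D) = 1.984 rad. Then A = (D²/8)(θ − sin θ) = 0.6878 m² and P = Dθ/2 = 2.252 m.
Hydraulic radius R = A/P = 0.6878/2.252 = 0.3055 m.
From Manning's equation, S = [nQ / (1 A R^(2/3))]² = [0.024 × 1.79 / (1 × 0.6878 × 0.3055^(2/3))]² = 0.019.

S = 0.019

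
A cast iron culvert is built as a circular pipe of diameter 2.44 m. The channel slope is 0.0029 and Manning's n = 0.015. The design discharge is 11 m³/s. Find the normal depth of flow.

y_n = 1.83 m

Manning's equation rearranged: A R^(2/3) = nQ / (1·√S) = 0.015 × 11 / (√0.0029) = 3.064.
Try y = 1.35 m: A R^(2/3) = 1.989 — too small.
Try y = 1.99 m: A R^(2/3) = 3.348 — too large.
Try y = 1.83 m: A R^(2/3) = 3.067 — ≈ 3.064.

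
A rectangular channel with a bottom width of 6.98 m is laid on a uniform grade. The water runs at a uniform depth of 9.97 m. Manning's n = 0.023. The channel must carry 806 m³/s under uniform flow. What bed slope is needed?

S = 0.02

Flow area A = b·y = 6.98 × 9.97 = 69.59 m². Wetted perimeter P = b + 2y = 6.98 + 2×9.97 = 26.92 m.
Hydraulic radius R = A/P = 69.59/26.92 = 2.585 m.
From Manning's equation, S = [nQ / (1 A R^(2/3))]² = [0.023 × 806 / (1 × 69.59 × 2.585^(2/3))]² = 0.02.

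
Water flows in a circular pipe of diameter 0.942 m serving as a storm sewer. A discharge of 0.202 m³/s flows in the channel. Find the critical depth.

At critical depth, Q² T / (g A³) = 1, i.e. A³/T = Q²/g = 0.202²/9.81 = 0.004159.
Trying y = 0.199 m: A³/T = 0.001606 — short.
Trying y = 0.254 m: A³/T = 0.004162 — matches.

y_c = 0.254 m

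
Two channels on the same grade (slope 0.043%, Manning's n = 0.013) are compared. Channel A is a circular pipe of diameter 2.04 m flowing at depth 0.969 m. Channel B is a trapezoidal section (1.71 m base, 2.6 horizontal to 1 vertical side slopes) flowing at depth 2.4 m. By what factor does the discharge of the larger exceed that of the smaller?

23.4

Channel A: For a circular section of diameter D = 2.04 m at depth y = 0.969 m, the central angle is θ = 2 arccos(1 − 2y/D) = 3.042 rad. Then A = (D²/8)(θ − sin θ) = 1.53 m² and P = Dθ/2 = 3.102 m. Hydraulic radius R = A/P = 1.53/3.102 = 0.4933 m. Q_A = (1/0.013)·1.53·0.4933^(2/3)·√0.00043 = 1.524 m³/s.
Channel B: With bottom width b = 1.71 m and side slope z = 2.6: A = (b + zy)y = (1.71 + 2.6×2.4)×2.4 = 19.08 m²; P = b + 2y√(1+z²) = 1.71 + 2×2.4×2.786 = 15.08 m. Hydraulic radius R = A/P = 19.08/15.08 = 1.265 m. Q_B = (1/0.013)·19.08·1.265^(2/3)·√0.00043 = 35.6 m³/s.
The larger discharge is 35.6 m³/s and the smaller is 1.524 m³/s; the ratio is 23.4.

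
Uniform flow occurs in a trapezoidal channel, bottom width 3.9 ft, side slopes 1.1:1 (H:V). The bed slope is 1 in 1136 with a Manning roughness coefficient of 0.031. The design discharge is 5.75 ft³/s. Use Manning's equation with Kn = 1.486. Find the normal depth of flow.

y_n = 1 ft

Manning's equation rearranged: A R^(2/3) = nQ / (1.486·√S) = 0.031 × 5.75 / (1.486 × √0.0008803) = 4.043.
At y = 1.27 ft: A R^(2/3) = 6.161 — too large.
At y = 1 ft: A R^(2/3) = 4.044 — ≈ 4.043.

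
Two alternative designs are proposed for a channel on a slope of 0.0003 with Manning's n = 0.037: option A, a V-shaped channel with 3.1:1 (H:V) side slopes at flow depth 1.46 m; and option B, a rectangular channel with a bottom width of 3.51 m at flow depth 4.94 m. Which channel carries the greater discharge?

Channel A: For a triangular section with side slope z = 3.1: A = zy² = 3.1×1.46² = 6.608 m²; P = 2y√(1+z²) = 2×1.46×3.257 = 9.511 m. Hydraulic radius R = A/P = 6.608/9.511 = 0.6947 m. Q_A = (1/0.037)·6.608·0.6947^(2/3)·√0.0003 = 2.426 m³/s.
Channel B: Flow area A = b·y = 3.51 × 4.94 = 17.34 m². Wetted perimeter P = b + 2y = 3.51 + 2×4.94 = 13.39 m. Hydraulic radius R = A/P = 17.34/13.39 = 1.295 m. Q_B = (1/0.037)·17.34·1.295^(2/3)·√0.0003 = 9.643 m³/s.
Q_A = 2.426 m³/s vs Q_B = 9.643 m³/s, so channel B carries more.

channel B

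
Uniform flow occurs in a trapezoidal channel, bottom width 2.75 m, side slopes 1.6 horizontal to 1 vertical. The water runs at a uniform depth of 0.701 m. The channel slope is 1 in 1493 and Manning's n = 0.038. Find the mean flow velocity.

With bottom width b = 2.75 m and side slope z = 1.6: A = (b + zy)y = (2.75 + 1.6×0.701)×0.701 = 2.714 m²; P = b + 2y√(1+z²) = 2.75 + 2×0.701×1.887 = 5.395 m.
Hydraulic radius R = A/P = 2.714/5.395 = 0.503 m.
From Manning's equation, V = (1/n) R^(2/3) S^(1/2) = (1/0.038) × 0.503^(2/3) × 0.0006698^(1/2) = 0.431 m/s.

V = 0.431 m/s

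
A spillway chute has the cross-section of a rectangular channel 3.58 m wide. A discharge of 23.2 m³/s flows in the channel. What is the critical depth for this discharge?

y_c = 1.62 m

For a rectangular channel, critical depth y_c = (q²/g)^(1/3) where q = Q/b = 23.2/3.58 = 6.48 m²/s.
So y_c = (6.48²/9.81)^(1/3) = 1.62 m.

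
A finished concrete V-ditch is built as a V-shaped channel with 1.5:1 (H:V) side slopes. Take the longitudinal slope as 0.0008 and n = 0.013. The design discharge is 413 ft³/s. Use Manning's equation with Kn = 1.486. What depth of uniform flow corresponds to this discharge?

y_n = 6.59 ft

Manning's equation rearranged: A R^(2/3) = nQ / (1.486·√S) = 0.013 × 413 / (1.486 × √0.0008) = 127.7.
Try y = 5.54 ft: A R^(2/3) = 80.33 — short.
Try y = 6.59 ft: A R^(2/3) = 127.6 — matches.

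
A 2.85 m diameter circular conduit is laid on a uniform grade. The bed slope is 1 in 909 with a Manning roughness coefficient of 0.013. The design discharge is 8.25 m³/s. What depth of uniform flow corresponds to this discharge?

Manning's equation rearranged: A R^(2/3) = nQ / (1·√S) = 0.013 × 8.25 / (√0.0011) = 3.234.
At y = 1.88 m: A R^(2/3) = 3.931 — too large.
At y = 1.65 m: A R^(2/3) = 3.235 — ≈ 3.234.

y_n = 1.65 m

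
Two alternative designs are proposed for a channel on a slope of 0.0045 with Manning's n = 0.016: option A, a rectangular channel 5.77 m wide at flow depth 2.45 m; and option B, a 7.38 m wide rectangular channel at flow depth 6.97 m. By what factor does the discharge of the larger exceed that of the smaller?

Channel A: Flow area A = b·y = 5.77 × 2.45 = 14.14 m². Wetted perimeter P = b + 2y = 5.77 + 2×2.45 = 10.67 m. Hydraulic radius R = A/P = 14.14/10.67 = 1.325 m. Q_A = (1/0.016)·14.14·1.325^(2/3)·√0.0045 = 71.5 m³/s.
Channel B: Flow area A = b·y = 7.38 × 6.97 = 51.44 m². Wetted perimeter P = b + 2y = 7.38 + 2×6.97 = 21.32 m. Hydraulic radius R = A/P = 51.44/21.32 = 2.413 m. Q_B = (1/0.016)·51.44·2.413^(2/3)·√0.0045 = 388 m³/s.
The larger discharge is 388 m³/s and the smaller is 71.5 m³/s; the ratio is 5.43.

5.43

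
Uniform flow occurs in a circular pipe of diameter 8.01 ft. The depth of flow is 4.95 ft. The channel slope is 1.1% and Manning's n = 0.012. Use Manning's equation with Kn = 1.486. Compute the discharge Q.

Q = 730 ft³/s

For a circular section of diameter D = 8.01 ft at depth y = 4.95 ft, the central angle is θ = 2 arccos(1 − 2y/D) = 3.618 rad. Then A = (D²/8)(θ − sin θ) = 32.69 ft² and P = Dθ/2 = 14.49 ft.
Hydraulic radius R = A/P = 32.69/14.49 = 2.256 ft.
Manning's equation: Q = (1.486/n) A R^(2/3) S^(1/2) = (1.486/0.012) × 32.69 × 2.256^(2/3) × 0.011^(1/2) = 730 ft³/s.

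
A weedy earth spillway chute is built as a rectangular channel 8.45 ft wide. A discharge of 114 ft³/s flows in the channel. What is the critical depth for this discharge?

y_c = 1.78 ft

For a rectangular channel, critical depth y_c = (q²/g)^(1/3) where q = Q/b = 114/8.45 = 13.49 ft²/s.
So y_c = (13.49²/32.2)^(1/3) = 1.78 ft.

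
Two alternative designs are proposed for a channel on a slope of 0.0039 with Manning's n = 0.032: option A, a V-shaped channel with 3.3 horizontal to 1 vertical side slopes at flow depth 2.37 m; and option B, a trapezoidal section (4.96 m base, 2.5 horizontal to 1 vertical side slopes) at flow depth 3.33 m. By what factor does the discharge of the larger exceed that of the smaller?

Channel A: For a triangular section with side slope z = 3.3: A = zy² = 3.3×2.37² = 18.54 m²; P = 2y√(1+z²) = 2×2.37×3.448 = 16.34 m. Hydraulic radius R = A/P = 18.54/16.34 = 1.134 m. Q_A = (1/0.032)·18.54·1.134^(2/3)·√0.0039 = 39.34 m³/s.
Channel B: With bottom width b = 4.96 m and side slope z = 2.5: A = (b + zy)y = (4.96 + 2.5×3.33)×3.33 = 44.24 m²; P = b + 2y√(1+z²) = 4.96 + 2×3.33×2.693 = 22.89 m. Hydraulic radius R = A/P = 44.24/22.89 = 1.932 m. Q_B = (1/0.032)·44.24·1.932^(2/3)·√0.0039 = 133.9 m³/s.
The larger discharge is 133.9 m³/s and the smaller is 39.34 m³/s; the ratio is 3.4.

3.4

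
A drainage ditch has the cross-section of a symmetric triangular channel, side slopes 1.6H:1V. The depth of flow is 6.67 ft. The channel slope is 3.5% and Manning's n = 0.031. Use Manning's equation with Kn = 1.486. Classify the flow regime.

For a triangular section with side slope z = 1.6: A = zy² = 1.6×6.67² = 71.18 ft²; P = 2y√(1+z²) = 2×6.67×1.887 = 25.17 ft.
Hydraulic radius R = A/P = 71.18/25.17 = 2.828 ft.
V = (1.486/n) R^(2/3) √S = (1.486/0.031) × 2.828^(2/3) × √0.035 = 17.93 ft/s. Hydraulic depth D_h = A/T = 71.18/21.34 = 3.335 ft.
Froude number Fr = V/√(g·D_h) = 17.93/√(32.2×3.335) = 1.73, which is greater than 1, so the flow is supercritical.

supercritical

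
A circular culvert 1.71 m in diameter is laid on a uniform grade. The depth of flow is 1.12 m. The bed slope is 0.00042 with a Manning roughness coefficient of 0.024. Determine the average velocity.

For a circular section of diameter D = 1.71 m at depth y = 1.12 m, the central angle is θ = 2 arccos(1 − 2y/D) = 3.772 rad. Then A = (D²/8)(θ − sin θ) = 1.594 m² and P = Dθ/2 = 3.225 m.
Hydraulic radius R = A/P = 1.594/3.225 = 0.4943 m.
From Manning's equation, V = (1/n) R^(2/3) S^(1/2) = (1/0.024) × 0.4943^(2/3) × 0.00042^(1/2) = 0.534 m/s.

V = 0.534 m/s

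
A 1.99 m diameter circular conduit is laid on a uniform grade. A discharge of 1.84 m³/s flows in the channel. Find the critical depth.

y_c = 0.639 m

At critical depth, Q² T / (g A³) = 1, i.e. A³/T = Q²/g = 1.84²/9.81 = 0.3451.
At y = 0.526 m: A³/T = 0.1621 — too small.
At y = 0.818 m: A³/T = 0.893 — too large.
At y = 0.639 m: A³/T = 0.3448 — matches.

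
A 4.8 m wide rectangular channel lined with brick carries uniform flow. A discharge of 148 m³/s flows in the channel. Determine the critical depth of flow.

For a rectangular channel, critical depth y_c = (q²/g)^(1/3) where q = Q/b = 148/4.8 = 30.83 m²/s.
So y_c = (30.83²/9.81)^(1/3) = 4.59 m.

y_c = 4.59 m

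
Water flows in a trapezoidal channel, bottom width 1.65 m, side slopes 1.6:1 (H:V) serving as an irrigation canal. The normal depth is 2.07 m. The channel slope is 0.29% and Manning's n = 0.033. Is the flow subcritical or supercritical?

With bottom width b = 1.65 m and side slope z = 1.6: A = (b + zy)y = (1.65 + 1.6×2.07)×2.07 = 10.27 m²; P = b + 2y√(1+z²) = 1.65 + 2×2.07×1.887 = 9.461 m.
Hydraulic radius R = A/P = 10.27/9.461 = 1.086 m.
V = (1/n) R^(2/3) √S = (1/0.033) × 1.086^(2/3) × √0.0029 = 1.724 m/s. Hydraulic depth D_h = A/T = 10.27/8.274 = 1.241 m.
Froude number Fr = V/√(g·D_h) = 1.724/√(9.81×1.241) = 0.494, which is less than 1, so the flow is subcritical.

subcritical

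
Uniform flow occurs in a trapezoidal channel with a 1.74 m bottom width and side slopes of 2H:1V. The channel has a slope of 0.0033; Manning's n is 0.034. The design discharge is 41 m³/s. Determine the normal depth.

y_n = 2.71 m

Manning's equation rearranged: A R^(2/3) = nQ / (1·√S) = 0.034 × 41 / (√0.0033) = 24.27.
Trying y = 3.13 m: A R^(2/3) = 34.13 — high.
Trying y = 2.23 m: A R^(2/3) = 15.44 — low.
Trying y = 2.71 m: A R^(2/3) = 24.28 — ≈ 24.27.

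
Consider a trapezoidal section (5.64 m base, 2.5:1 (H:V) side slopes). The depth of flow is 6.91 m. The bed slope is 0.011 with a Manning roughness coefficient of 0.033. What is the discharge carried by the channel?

With bottom width b = 5.64 m and side slope z = 2.5: A = (b + zy)y = (5.64 + 2.5×6.91)×6.91 = 158.3 m²; P = b + 2y√(1+z²) = 5.64 + 2×6.91×2.693 = 42.85 m.
Hydraulic radius R = A/P = 158.3/42.85 = 3.695 m.
Manning's equation: Q = (1/n) A R^(2/3) S^(1/2) = (1/0.033) × 158.3 × 3.695^(2/3) × 0.011^(1/2) = 1200 m³/s.

Q = 1200 m³/s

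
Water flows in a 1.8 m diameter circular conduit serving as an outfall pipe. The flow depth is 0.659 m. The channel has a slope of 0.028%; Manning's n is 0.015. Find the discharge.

For a circular section of diameter D = 1.8 m at depth y = 0.659 m, the central angle is θ = 2 arccos(1 − 2y/D) = 2.599 rad. Then A = (D²/8)(θ − sin θ) = 0.8438 m² and P = Dθ/2 = 2.339 m.
Hydraulic radius R = A/P = 0.8438/2.339 = 0.3607 m.
Manning's equation: Q = (1/n) A R^(2/3) S^(1/2) = (1/0.015) × 0.8438 × 0.3607^(2/3) × 0.00028^(1/2) = 0.477 m³/s.

Q = 0.477 m³/s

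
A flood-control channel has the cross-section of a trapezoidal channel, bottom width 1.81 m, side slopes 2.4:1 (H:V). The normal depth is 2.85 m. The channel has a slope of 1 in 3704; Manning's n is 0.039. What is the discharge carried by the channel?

With bottom width b = 1.81 m and side slope z = 2.4: A = (b + zy)y = (1.81 + 2.4×2.85)×2.85 = 24.65 m²; P = b + 2y√(1+z²) = 1.81 + 2×2.85×2.6 = 16.63 m.
Hydraulic radius R = A/P = 24.65/16.63 = 1.482 m.
Manning's equation: Q = (1/n) A R^(2/3) S^(1/2) = (1/0.039) × 24.65 × 1.482^(2/3) × 0.00027^(1/2) = 13.5 m³/s.

Q = 13.5 m³/s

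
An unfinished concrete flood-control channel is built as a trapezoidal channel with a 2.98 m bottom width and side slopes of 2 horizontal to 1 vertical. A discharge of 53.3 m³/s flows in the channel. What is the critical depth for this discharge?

At critical depth, Q² T / (g A³) = 1, i.e. A³/T = Q²/g = 53.3²/9.81 = 289.6.
At y = 2.35 m: A³/T = 474.9 — over.
At y = 1.87 m: A³/T = 189.7 — short.
At y = 2.08 m: A³/T = 289.9 — matches.

y_c = 2.08 m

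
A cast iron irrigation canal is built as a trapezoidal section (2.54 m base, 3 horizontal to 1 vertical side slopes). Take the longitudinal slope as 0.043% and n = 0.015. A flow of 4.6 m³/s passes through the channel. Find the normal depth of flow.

y_n = 0.91 m

Manning's equation rearranged: A R^(2/3) = nQ / (1·√S) = 0.015 × 4.6 / (√0.00043) = 3.327.
Try y = 1 m: A R^(2/3) = 4.05 — over.
Try y = 0.795 m: A R^(2/3) = 2.523 — short.
Try y = 0.91 m: A R^(2/3) = 3.328 — ≈ 3.327.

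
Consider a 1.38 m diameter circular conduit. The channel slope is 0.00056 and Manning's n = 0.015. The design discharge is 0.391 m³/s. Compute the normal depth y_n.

y_n = 0.552 m

Manning's equation rearranged: A R^(2/3) = nQ / (1·√S) = 0.015 × 0.391 / (√0.00056) = 0.2478.
Trying y = 0.617 m: A R^(2/3) = 0.303 — over.
Trying y = 0.409 m: A R^(2/3) = 0.1407 — short.
Trying y = 0.552 m: A R^(2/3) = 0.2479 — matches.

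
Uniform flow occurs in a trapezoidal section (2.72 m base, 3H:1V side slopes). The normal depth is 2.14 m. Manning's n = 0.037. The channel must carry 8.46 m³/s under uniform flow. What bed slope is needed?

With bottom width b = 2.72 m and side slope z = 3: A = (b + zy)y = (2.72 + 3×2.14)×2.14 = 19.56 m²; P = b + 2y√(1+z²) = 2.72 + 2×2.14×3.162 = 16.25 m.
Hydraulic radius R = A/P = 19.56/16.25 = 1.203 m.
From Manning's equation, S = [nQ / (1 A R^(2/3))]² = [0.037 × 8.46 / (1 × 19.56 × 1.203^(2/3))]² = 0.0002.

S = 0.0002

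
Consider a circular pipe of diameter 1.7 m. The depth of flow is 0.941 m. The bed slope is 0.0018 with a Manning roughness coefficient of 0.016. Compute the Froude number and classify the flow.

subcritical

For a circular section of diameter D = 1.7 m at depth y = 0.941 m, the central angle is θ = 2 arccos(1 − 2y/D) = 3.356 rad. Then A = (D²/8)(θ − sin θ) = 1.289 m² and P = Dθ/2 = 2.853 m.
Hydraulic radius R = A/P = 1.289/2.853 = 0.452 m.
V = (1/n) R^(2/3) √S = (1/0.016) × 0.452^(2/3) × √0.0018 = 1.562 m/s. Hydraulic depth D_h = A/T = 1.289/1.69 = 0.7628 m.
Froude number Fr = V/√(g·D_h) = 1.562/√(9.81×0.7628) = 0.571, which is less than 1, so the flow is subcritical.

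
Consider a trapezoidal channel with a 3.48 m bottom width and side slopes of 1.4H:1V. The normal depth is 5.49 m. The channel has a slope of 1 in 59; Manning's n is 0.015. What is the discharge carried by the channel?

Q = 1040 m³/s

With bottom width b = 3.48 m and side slope z = 1.4: A = (b + zy)y = (3.48 + 1.4×5.49)×5.49 = 61.3 m²; P = b + 2y√(1+z²) = 3.48 + 2×5.49×1.72 = 22.37 m.
Hydraulic radius R = A/P = 61.3/22.37 = 2.74 m.
Manning's equation: Q = (1/n) A R^(2/3) S^(1/2) = (1/0.015) × 61.3 × 2.74^(2/3) × 0.01695^(1/2) = 1040 m³/s.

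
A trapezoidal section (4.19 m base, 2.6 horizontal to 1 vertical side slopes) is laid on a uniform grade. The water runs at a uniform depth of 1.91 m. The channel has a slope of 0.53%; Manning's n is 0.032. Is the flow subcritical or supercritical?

subcritical

With bottom width b = 4.19 m and side slope z = 2.6: A = (b + zy)y = (4.19 + 2.6×1.91)×1.91 = 17.49 m²; P = b + 2y√(1+z²) = 4.19 + 2×1.91×2.786 = 14.83 m.
Hydraulic radius R = A/P = 17.49/14.83 = 1.179 m.
V = (1/n) R^(2/3) √S = (1/0.032) × 1.179^(2/3) × √0.0053 = 2.539 m/s. Hydraulic depth D_h = A/T = 17.49/14.12 = 1.238 m.
Froude number Fr = V/√(g·D_h) = 2.539/√(9.81×1.238) = 0.729, which is less than 1, so the flow is subcritical.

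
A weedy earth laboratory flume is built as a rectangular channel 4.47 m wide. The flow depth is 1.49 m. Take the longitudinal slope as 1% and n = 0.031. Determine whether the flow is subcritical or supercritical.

Flow area A = b·y = 4.47 × 1.49 = 6.66 m². Wetted perimeter P = b + 2y = 4.47 + 2×1.49 = 7.45 m.
Hydraulic radius R = A/P = 6.66/7.45 = 0.894 m.
V = (1/n) R^(2/3) √S = (1/0.031) × 0.894^(2/3) × √0.01 = 2.994 m/s. Hydraulic depth D_h = A/T = 6.66/4.47 = 1.49 m.
Froude number Fr = V/√(g·D_h) = 2.994/√(9.81×1.49) = 0.783, which is less than 1, so the flow is subcritical.

subcritical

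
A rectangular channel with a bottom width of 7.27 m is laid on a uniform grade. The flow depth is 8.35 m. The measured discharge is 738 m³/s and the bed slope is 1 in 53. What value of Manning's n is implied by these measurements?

Flow area A = b·y = 7.27 × 8.35 = 60.7 m². Wetted perimeter P = b + 2y = 7.27 + 2×8.35 = 23.97 m.
Hydraulic radius R = A/P = 60.7/23.97 = 2.533 m.
Rearranging Manning's equation: n = (1/Q) A R^(2/3) S^(1/2) = (1/738) × 60.7 × 2.533^(2/3) × √0.01887 = 0.021.

n = 0.021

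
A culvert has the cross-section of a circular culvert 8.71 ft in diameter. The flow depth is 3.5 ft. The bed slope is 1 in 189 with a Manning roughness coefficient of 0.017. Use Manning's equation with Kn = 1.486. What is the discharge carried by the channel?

Q = 216 ft³/s

For a circular section of diameter D = 8.71 ft at depth y = 3.5 ft, the central angle is θ = 2 arccos(1 − 2y/D) = 2.746 rad. Then A = (D²/8)(θ − sin θ) = 22.39 ft² and P = Dθ/2 = 11.96 ft.
Hydraulic radius R = A/P = 22.39/11.96 = 1.872 ft.
Manning's equation: Q = (1.486/n) A R^(2/3) S^(1/2) = (1.486/0.017) × 22.39 × 1.872^(2/3) × 0.005291^(1/2) = 216 ft³/s.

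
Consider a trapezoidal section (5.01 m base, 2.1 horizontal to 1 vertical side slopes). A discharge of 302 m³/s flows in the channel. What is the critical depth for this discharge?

y_c = 4.27 m

At critical depth, Q² T / (g A³) = 1, i.e. A³/T = Q²/g = 302²/9.81 = 9297.
Try y = 4.62 m: A³/T = 12860 — too large.
Try y = 2.99 m: A³/T = 2189 — too small.
Try y = 4.27 m: A³/T = 9265 — ≈ 9297.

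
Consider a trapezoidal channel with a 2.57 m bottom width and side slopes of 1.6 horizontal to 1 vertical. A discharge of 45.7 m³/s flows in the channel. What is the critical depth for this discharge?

y_c = 2.11 m

At critical depth, Q² T / (g A³) = 1, i.e. A³/T = Q²/g = 45.7²/9.81 = 212.9.
At y = 2.68 m: A³/T = 557 — too large.
At y = 2.11 m: A³/T = 211.8 — close enough.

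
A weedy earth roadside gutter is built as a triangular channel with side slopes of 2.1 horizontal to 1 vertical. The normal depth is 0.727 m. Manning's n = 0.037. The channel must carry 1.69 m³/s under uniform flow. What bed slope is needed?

S = 0.014

For a triangular section with side slope z = 2.1: A = zy² = 2.1×0.727² = 1.11 m²; P = 2y√(1+z²) = 2×0.727×2.326 = 3.382 m.
Hydraulic radius R = A/P = 1.11/3.382 = 0.3282 m.
From Manning's equation, S = [nQ / (1 A R^(2/3))]² = [0.037 × 1.69 / (1 × 1.11 × 0.3282^(2/3))]² = 0.014.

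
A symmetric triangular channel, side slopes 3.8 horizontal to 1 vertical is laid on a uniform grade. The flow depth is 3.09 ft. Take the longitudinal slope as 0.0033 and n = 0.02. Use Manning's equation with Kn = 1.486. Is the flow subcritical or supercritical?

For a triangular section with side slope z = 3.8: A = zy² = 3.8×3.09² = 36.28 ft²; P = 2y√(1+z²) = 2×3.09×3.929 = 24.28 ft.
Hydraulic radius R = A/P = 36.28/24.28 = 1.494 ft.
V = (1.486/n) R^(2/3) √S = (1.486/0.02) × 1.494^(2/3) × √0.0033 = 5.578 ft/s. Hydraulic depth D_h = A/T = 36.28/23.48 = 1.545 ft.
Froude number Fr = V/√(g·D_h) = 5.578/√(32.2×1.545) = 0.791, which is less than 1, so the flow is subcritical.

subcritical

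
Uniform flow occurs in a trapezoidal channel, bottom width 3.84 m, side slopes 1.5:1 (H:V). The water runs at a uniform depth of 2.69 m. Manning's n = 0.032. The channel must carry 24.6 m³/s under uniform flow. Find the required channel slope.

S = 0.00076

With bottom width b = 3.84 m and side slope z = 1.5: A = (b + zy)y = (3.84 + 1.5×2.69)×2.69 = 21.18 m²; P = b + 2y√(1+z²) = 3.84 + 2×2.69×1.803 = 13.54 m.
Hydraulic radius R = A/P = 21.18/13.54 = 1.565 m.
From Manning's equation, S = [nQ / (1 A R^(2/3))]² = [0.032 × 24.6 / (1 × 21.18 × 1.565^(2/3))]² = 0.00076.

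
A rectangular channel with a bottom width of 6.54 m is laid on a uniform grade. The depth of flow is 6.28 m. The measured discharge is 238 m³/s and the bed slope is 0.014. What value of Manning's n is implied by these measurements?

Flow area A = b·y = 6.54 × 6.28 = 41.07 m². Wetted perimeter P = b + 2y = 6.54 + 2×6.28 = 19.1 m.
Hydraulic radius R = A/P = 41.07/19.1 = 2.15 m.
Rearranging Manning's equation: n = (1/Q) A R^(2/3) S^(1/2) = (1/238) × 41.07 × 2.15^(2/3) × √0.014 = 0.034.

n = 0.034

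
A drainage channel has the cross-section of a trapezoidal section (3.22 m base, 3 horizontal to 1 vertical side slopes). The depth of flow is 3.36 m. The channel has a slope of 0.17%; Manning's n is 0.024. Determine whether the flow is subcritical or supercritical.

subcritical

With bottom width b = 3.22 m and side slope z = 3: A = (b + zy)y = (3.22 + 3×3.36)×3.36 = 44.69 m²; P = b + 2y√(1+z²) = 3.22 + 2×3.36×3.162 = 24.47 m.
Hydraulic radius R = A/P = 44.69/24.47 = 1.826 m.
V = (1/n) R^(2/3) √S = (1/0.024) × 1.826^(2/3) × √0.0017 = 2.567 m/s. Hydraulic depth D_h = A/T = 44.69/23.38 = 1.911 m.
Froude number Fr = V/√(g·D_h) = 2.567/√(9.81×1.911) = 0.593, which is less than 1, so the flow is subcritical.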